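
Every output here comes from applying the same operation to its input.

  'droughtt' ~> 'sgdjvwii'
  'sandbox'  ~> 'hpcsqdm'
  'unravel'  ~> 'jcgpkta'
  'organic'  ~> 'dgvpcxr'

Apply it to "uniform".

What's happening: shift every letter 11 places backward in the alphabet (wrapping around).
Doing the same to "uniform": "jcxudgb".

jcxudgb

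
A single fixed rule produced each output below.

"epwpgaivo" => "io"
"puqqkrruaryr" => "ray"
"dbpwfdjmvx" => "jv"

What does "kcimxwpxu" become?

Rule — keep every other character starting from the first (positions 1st, 3rd, 5th, ...), then delete the first 3 characters.
On "kcimxwpxu": the first step gives "kixpu", and the second then gives "pu".
(Check on "puqqkrruaryr": → "pqkray" → "ray" ✓)

pu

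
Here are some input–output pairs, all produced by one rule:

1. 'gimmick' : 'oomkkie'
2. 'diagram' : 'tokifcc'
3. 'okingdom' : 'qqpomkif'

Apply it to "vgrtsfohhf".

xvutqjjihh

Each output is the input with this applied: sort the characters into reverse alphabetical order, then shift every letter 2 places forward in the alphabet (wrapping around).
On "vgrtsfohhf" that produces "xvutqjjihh".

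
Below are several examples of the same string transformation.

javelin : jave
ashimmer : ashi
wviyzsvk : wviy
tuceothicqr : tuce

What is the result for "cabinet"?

The transformation: keep only the first 4 characters.
"cabinet" → "cabi".

cabi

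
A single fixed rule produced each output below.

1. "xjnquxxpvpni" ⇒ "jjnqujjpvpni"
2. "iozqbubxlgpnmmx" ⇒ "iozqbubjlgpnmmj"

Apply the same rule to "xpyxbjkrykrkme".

jpyjbjkrykrkme

Looking at the pairs, the operation is to replace every "x" with "j".
"xpyxbjkrykrkme" → "jpyjbjkrykrkme".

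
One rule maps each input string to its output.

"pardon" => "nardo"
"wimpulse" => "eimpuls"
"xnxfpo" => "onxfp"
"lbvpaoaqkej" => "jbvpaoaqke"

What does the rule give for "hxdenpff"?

Looking at the pairs, the operation is to delete the first character, then move the last character to the front.
Starting from "hxdenpff": after the first operation, "xdenpff"; after the second, "fxdenpf".

fxdenpf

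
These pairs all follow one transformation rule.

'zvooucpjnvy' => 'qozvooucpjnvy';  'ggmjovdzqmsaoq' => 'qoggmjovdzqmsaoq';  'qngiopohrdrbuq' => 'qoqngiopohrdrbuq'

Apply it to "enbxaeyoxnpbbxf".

qoenbxaeyoxnpbbxf

In each case the input is transformed by: prepend "qo".
So "enbxaeyoxnpbbxf" becomes "qoenbxaeyoxnpbbxf".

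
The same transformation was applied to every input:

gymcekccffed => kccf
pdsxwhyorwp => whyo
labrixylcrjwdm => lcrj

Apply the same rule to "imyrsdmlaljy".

dmla

The rule is to move the last 3 characters to the front (rotate right by 3), then keep only the last 4 characters.
For "imyrsdmlaljy", step one produces "ljyimyrsdmla"; step two turns that into "dmla".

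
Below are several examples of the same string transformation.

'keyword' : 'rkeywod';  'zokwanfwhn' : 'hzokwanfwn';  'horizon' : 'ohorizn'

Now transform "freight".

The transformation: move the last character to the front, then swap the first and last characters.
Starting from "freight": after the first operation, "tfreigh"; after the second, "hfreigt".
(Check on "horizon": → "nhorizo" → "ohorizn" ✓)

hfreigt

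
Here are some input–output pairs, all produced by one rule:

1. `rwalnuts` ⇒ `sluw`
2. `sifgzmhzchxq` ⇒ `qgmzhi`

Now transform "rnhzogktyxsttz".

What's happening: keep every other character starting from the second (positions 2nd, 4th, 6th, ...), then swap the first and last characters.
"rnhzogktyxsttz" → "zzgtxtn".
(Check on "rwalnuts": → "wlus" → "sluw" ✓)

zzgtxtn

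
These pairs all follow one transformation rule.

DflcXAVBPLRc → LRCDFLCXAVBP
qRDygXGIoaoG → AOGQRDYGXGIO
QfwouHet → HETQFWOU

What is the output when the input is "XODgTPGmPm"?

Rule — move the last 3 characters to the front (rotate right by 3), then convert every letter to uppercase.
For "XODgTPGmPm", step one produces "mPmXODgTPG"; step two turns that into "MPMXODGTPG".

MPMXODGTPG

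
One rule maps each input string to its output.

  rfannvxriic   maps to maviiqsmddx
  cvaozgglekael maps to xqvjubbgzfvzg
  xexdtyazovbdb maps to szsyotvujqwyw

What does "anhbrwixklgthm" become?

vicwmrdsfgboch

Rule — shift every letter 5 places backward in the alphabet (wrapping around).
So "anhbrwixklgthm" becomes "vicwmrdsfgboch".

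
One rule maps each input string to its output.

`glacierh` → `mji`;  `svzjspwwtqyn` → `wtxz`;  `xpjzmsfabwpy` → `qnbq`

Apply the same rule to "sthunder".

uos

The transformation: shift every letter 1 place forward in the alphabet (wrapping around), then keep one character in every 3, starting at position 2 (positions 2nd, 5th, 8th, ...).
Applying both steps to "sthunder": "tuivoefs", then "uos".
(Check on "svzjspwwtqyn": → "twaktqxxurzo" → "wtxz" ✓)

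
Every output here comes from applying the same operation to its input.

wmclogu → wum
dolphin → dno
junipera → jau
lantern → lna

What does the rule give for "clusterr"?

crl

In each case the input is transformed by: take characters alternately from the front and the back (1st, last, 2nd, 2nd-last, ...), then keep only the first 3 characters.
"clusterr" → "crlruest" → "crl".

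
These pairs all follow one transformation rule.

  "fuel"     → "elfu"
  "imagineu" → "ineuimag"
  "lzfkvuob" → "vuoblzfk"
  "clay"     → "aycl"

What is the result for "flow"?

The rule is to swap the front and back halves of the string.
"flow" → "owfl".

owfl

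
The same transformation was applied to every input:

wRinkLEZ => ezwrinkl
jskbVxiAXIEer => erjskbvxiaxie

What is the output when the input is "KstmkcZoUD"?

udkstmkczo

What's happening: move the last 2 characters to the front (rotate right by 2), then convert every letter to lowercase.
On "KstmkcZoUD" that produces "udkstmkczo".
(Check on "jskbVxiAXIEer": → "erjskbVxiAXIE" → "erjskbvxiaxie" ✓)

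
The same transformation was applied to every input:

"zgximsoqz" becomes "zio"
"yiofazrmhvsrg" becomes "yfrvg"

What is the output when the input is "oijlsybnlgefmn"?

olbgm

The transformation: keep one character in every 3, starting at position 1 (positions 1st, 4th, 7th, ...).
For "oijlsybnlgefmn" the result is "olbgm".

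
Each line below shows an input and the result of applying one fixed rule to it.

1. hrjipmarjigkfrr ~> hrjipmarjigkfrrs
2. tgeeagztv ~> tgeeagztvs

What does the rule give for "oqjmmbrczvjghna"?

Each output is the input with this applied: append "s".
Applying that to "oqjmmbrczvjghna" gives "oqjmmbrczvjghnas".

oqjmmbrczvjghnas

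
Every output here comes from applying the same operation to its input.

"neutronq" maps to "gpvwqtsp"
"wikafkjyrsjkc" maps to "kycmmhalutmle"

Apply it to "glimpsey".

In each case the input is transformed by: swap each adjacent pair of characters (1↔2, 3↔4, ...), then shift every letter 2 places forward in the alphabet (wrapping around).
For "glimpsey", step one produces "lgmispye"; step two turns that into "niokurag".

niokurag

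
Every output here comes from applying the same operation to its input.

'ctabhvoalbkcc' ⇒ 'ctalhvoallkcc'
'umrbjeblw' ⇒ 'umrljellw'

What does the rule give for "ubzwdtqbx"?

ulzwdtqlx

Looking at the pairs, the operation is to replace every "b" with "l".
For "ubzwdtqbx" the result is "ulzwdtqlx".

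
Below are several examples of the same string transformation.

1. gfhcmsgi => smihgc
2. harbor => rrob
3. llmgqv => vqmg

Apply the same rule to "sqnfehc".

What's happening: delete the first 2 characters, then sort the characters into reverse alphabetical order.
Working it through for "sqnfehc": intermediate "nfehc", final "nhfec".

nhfec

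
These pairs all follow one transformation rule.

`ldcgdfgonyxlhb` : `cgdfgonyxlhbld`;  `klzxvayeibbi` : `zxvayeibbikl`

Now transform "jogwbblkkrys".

gwbblkkrysjo

Looking at the pairs, the operation is to move the first 2 characters to the end (rotate left by 2).
So "jogwbblkkrys" becomes "gwbblkkrysjo".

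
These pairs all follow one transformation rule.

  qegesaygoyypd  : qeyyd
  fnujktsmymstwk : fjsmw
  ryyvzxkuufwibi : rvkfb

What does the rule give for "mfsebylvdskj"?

mels

The transformation: keep one character in every 3, starting at position 1 (positions 1st, 4th, 7th, ...).
Applying that to "mfsebylvdskj" gives "mels".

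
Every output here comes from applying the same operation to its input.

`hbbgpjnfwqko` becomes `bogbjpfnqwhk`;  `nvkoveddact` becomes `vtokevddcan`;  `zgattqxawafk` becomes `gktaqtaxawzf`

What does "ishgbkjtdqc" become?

The pattern: swap the first and last characters, then swap each adjacent pair of characters (1↔2, 3↔4, ...).
Working it through for "ishgbkjtdqc": intermediate "cshgbkjtdqi", final "scghkbtjqdi".

scghkbtjqdi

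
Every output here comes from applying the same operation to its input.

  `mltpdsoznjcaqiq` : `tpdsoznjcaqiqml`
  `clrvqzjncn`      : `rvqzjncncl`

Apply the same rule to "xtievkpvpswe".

The pattern: move the first 2 characters to the end (rotate left by 2).
Doing the same to "xtievkpvpswe": "ievkpvpswext".

ievkpvpswext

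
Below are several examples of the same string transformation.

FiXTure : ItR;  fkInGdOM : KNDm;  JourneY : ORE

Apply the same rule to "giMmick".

The pattern: flip the case of every letter, then keep every other character starting from the second (positions 2nd, 4th, 6th, ...).
For "giMmick", step one produces "GImMICK"; step two turns that into "IMC".

IMC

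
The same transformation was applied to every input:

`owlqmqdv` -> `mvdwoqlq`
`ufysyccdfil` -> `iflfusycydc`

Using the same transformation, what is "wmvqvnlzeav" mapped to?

aevmwqvnvzl

The transformation: swap each adjacent pair of characters (1↔2, 3↔4, ...), then move the last 3 characters to the front (rotate right by 3).
Applying that to "wmvqvnlzeav" gives "aevmwqvnvzl".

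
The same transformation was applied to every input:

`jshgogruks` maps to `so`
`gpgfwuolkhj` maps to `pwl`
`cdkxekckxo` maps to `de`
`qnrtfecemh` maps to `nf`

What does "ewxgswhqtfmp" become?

wsq

What's happening: delete the last 3 characters, then keep one character in every 3, starting at position 2 (positions 2nd, 5th, 8th, ...).
For "ewxgswhqtfmp", step one produces "ewxgswhqt"; step two turns that into "wsq".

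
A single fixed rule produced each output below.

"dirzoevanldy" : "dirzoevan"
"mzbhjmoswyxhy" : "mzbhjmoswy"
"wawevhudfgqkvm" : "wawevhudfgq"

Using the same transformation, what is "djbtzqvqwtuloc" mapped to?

djbtzqvqwtu

The transformation: delete the last 3 characters.
"djbtzqvqwtuloc" → "djbtzqvqwtu".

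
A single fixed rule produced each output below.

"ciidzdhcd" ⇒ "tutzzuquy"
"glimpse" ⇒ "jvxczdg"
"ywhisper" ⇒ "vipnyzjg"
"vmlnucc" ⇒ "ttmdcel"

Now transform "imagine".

The pattern: shift every letter 9 places backward in the alphabet (wrapping around), then move the last 2 characters to the front (rotate right by 2).
For "imagine", step one produces "zdrxzev"; step two turns that into "evzdrxz".

evzdrxz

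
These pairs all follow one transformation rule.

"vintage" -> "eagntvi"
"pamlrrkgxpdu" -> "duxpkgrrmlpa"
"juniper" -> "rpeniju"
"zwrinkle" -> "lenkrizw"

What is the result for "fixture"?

The pattern: swap each adjacent pair of characters (1↔2, 3↔4, ...), then reverse the string.
"fixture" → "iftxrue" → "eurxtfi".

eurxtfi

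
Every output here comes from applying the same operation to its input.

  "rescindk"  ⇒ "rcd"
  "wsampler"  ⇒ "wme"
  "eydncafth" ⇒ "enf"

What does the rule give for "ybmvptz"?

yvz

The pattern: keep one character in every 3, starting at position 1 (positions 1st, 4th, 7th, ...).
For "ybmvptz" the result is "yvz".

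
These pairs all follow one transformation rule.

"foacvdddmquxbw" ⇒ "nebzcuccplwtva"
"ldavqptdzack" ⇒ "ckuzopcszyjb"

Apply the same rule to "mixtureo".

hlswqtnd

The pattern: shift every letter 1 place backward in the alphabet (wrapping around), then swap each adjacent pair of characters (1↔2, 3↔4, ...).
For "mixtureo", step one produces "lhwstqdn"; step two turns that into "hlswqtnd".
(Check on "ldavqptdzack": → "kczuposcyzbj" → "ckuzopcszyjb" ✓)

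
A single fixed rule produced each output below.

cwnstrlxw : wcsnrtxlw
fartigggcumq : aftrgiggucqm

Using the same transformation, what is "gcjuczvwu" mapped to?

Each output is the input with this applied: swap each adjacent pair of characters (1↔2, 3↔4, ...).
So "gcjuczvwu" becomes "cgujzcwvu".

cgujzcwvu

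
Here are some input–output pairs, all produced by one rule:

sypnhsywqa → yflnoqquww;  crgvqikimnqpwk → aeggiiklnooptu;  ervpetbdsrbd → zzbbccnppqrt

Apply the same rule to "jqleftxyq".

The rule is to sort the characters into alphabetical order, then shift every letter 2 places backward in the alphabet (wrapping around).
Working it through for "jqleftxyq": intermediate "efjlqqtxy", final "cdhjoorvw".

cdhjoorvw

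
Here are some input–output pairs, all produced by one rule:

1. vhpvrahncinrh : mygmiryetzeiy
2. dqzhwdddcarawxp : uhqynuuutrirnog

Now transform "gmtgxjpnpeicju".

xdkxoagegvztal

Looking at the pairs, the operation is to shift every letter 9 places backward in the alphabet (wrapping around).
For "gmtgxjpnpeicju" the result is "xdkxoagegvztal".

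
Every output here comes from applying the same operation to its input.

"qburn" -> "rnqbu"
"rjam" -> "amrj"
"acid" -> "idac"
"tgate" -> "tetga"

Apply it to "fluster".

The rule is to move the last 2 characters to the front (rotate right by 2).
For "fluster" the result is "erflust".

erflust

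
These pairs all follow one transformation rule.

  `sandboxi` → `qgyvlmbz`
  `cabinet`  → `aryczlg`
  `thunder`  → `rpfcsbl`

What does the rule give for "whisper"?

Each output is the input with this applied: shift every letter 2 places backward in the alphabet (wrapping around), then take characters alternately from the front and the back (1st, last, 2nd, 2nd-last, ...).
Applying both steps to "whisper": "ufgqncp", then "upfcgnq".

upfcgnq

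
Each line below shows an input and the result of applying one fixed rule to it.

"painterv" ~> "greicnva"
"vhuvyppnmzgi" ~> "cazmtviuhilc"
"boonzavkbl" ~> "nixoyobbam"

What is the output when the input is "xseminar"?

vanekfrz

What's happening: shift every letter 13 places forward in the alphabet (wrapping around) — i.e. ROT13, then swap the front and back halves of the string.
Doing the same to "xseminar": "vanekfrz".
(Check on "boonzavkbl": → "obbamnixoy" → "nixoyobbam" ✓)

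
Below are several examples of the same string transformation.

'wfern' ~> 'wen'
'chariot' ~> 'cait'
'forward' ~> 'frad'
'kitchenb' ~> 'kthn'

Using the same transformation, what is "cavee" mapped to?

cve

The pattern: keep every other character starting from the first (positions 1st, 3rd, 5th, ...).
Applying that to "cavee" gives "cve".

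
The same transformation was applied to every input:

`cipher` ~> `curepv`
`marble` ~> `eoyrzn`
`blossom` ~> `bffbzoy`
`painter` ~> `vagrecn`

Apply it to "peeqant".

Rule — shift every letter 13 places forward in the alphabet (wrapping around) — i.e. ROT13, then move the first 2 characters to the end (rotate left by 2).
"peeqant" → "rdnagcr".
(Check on "marble": → "zneoyr" → "eoyrzn" ✓)

rdnagcr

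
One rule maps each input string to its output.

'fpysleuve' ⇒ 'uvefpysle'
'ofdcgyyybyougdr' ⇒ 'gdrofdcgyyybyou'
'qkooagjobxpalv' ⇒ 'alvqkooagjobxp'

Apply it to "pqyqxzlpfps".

fpspqyqxzlp

Looking at the pairs, the operation is to move the last 3 characters to the front (rotate right by 3).
So "pqyqxzlpfps" becomes "fpspqyqxzlp".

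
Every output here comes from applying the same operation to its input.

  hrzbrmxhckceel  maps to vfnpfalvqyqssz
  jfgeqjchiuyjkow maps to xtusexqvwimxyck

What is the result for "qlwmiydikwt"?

ezkawmrwykh

Rule — shift every letter 12 places backward in the alphabet (wrapping around).
On "qlwmiydikwt" that produces "ezkawmrwykh".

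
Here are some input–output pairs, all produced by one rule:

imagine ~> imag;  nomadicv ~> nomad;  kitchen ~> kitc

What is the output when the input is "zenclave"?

What's happening: delete the last 3 characters.
For "zenclave" the result is "zencl".

zencl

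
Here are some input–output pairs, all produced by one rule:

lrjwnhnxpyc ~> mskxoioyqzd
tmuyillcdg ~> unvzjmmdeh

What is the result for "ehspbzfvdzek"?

Each output is the input with this applied: shift every letter 1 place forward in the alphabet (wrapping around).
Applying that to "ehspbzfvdzek" gives "fitqcagweafl".

fitqcagweafl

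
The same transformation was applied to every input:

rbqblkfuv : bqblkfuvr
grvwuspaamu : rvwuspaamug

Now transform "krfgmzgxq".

rfgmzgxqk

The pattern: move the first character to the end.
"krfgmzgxq" → "rfgmzgxqk".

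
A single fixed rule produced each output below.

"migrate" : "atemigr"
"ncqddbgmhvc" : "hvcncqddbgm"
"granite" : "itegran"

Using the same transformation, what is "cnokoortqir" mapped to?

qircnokoort

Rule — move the last 3 characters to the front (rotate right by 3).
So "cnokoortqir" becomes "qircnokoort".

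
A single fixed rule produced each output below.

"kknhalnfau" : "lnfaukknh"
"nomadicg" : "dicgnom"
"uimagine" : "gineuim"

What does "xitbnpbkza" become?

pbkzaxitb

What's happening: swap the front and back halves of the string, then delete the last character.
Working it through for "xitbnpbkza": intermediate "pbkzaxitbn", final "pbkzaxitb".
(Check on "uimagine": → "gineuima" → "gineuim" ✓)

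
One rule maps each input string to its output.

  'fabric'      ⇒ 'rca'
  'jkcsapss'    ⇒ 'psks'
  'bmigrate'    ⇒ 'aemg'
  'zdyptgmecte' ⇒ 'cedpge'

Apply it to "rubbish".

ihub

What's happening: move the last 3 characters to the front (rotate right by 3), then keep every other character starting from the first (positions 1st, 3rd, 5th, ...).
"rubbish" → "ihub".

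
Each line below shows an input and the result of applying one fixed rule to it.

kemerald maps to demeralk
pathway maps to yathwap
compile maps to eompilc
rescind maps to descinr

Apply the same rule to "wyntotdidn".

Looking at the pairs, the operation is to swap the first and last characters.
On "wyntotdidn" that produces "nyntotdidw".

nyntotdidw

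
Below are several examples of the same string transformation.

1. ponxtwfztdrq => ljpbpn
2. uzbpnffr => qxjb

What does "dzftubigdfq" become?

Each output is the input with this applied: keep every other character starting from the first (positions 1st, 3rd, 5th, ...), then shift every letter 4 places backward in the alphabet (wrapping around).
Working it through for "dzftubigdfq": intermediate "dfuidq", final "zbqezm".

zbqezm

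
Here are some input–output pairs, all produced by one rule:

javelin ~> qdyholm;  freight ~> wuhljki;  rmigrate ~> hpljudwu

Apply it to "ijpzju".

xmscml

Rule — swap the first and last characters, then shift every letter 3 places forward in the alphabet (wrapping around).
For "ijpzju", step one produces "ujpzji"; step two turns that into "xmscml".
(Check on "freight": → "treighf" → "wuhljki" ✓)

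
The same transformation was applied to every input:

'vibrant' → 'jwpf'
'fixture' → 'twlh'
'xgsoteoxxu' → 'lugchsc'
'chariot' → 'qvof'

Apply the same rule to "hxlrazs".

The rule is to shift every letter 12 places backward in the alphabet (wrapping around), then delete the last 3 characters.
"hxlrazs" → "vlzfong" → "vlzf".

vlzf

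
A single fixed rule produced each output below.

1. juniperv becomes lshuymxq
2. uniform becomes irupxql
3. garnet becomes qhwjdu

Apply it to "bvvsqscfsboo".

vtvfiverreyy

In each case the input is transformed by: move the first 3 characters to the end (rotate left by 3), then shift every letter 3 places forward in the alphabet (wrapping around).
On "bvvsqscfsboo": the first step gives "sqscfsboobvv", and the second then gives "vtvfiverreyy".
(Check on "juniperv": → "ipervjun" → "lshuymxq" ✓)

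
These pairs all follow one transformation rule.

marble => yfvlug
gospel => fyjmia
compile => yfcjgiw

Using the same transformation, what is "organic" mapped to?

wchuali

What's happening: shift every letter 6 places backward in the alphabet (wrapping around), then reverse the string.
Applying both steps to "organic": "ilauhcw", then "wchuali".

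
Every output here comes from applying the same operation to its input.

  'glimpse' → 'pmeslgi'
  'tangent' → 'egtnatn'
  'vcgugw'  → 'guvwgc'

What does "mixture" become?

The transformation: move the first 3 characters to the end (rotate left by 3), then swap each adjacent pair of characters (1↔2, 3↔4, ...).
"mixture" → "turemix" → "uterimx".

uterimx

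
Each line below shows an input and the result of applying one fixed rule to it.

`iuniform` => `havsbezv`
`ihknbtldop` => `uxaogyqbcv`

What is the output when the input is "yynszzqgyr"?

lafmmdtlel

In each case the input is transformed by: move the first character to the end, then shift every letter 13 places forward in the alphabet (wrapping around) — i.e. ROT13.
Applying that to "yynszzqgyr" gives "lafmmdtlel".
(Check on "ihknbtldop": → "hknbtldopi" → "uxaogyqbcv" ✓)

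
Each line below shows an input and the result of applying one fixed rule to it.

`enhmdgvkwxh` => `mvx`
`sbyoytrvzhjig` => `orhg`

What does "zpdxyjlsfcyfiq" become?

xlci

Looking at the pairs, the operation is to move the first character to the end, then keep one character in every 3, starting at position 3 (positions 3rd, 6th, 9th, ...).
Starting from "zpdxyjlsfcyfiq": after the first operation, "pdxyjlsfcyfiqz"; after the second, "xlci".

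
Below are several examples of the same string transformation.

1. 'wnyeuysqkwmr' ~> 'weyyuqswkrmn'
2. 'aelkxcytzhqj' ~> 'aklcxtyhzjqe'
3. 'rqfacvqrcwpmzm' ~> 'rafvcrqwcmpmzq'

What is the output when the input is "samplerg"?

spmelgra

The transformation: swap each adjacent pair of characters (1↔2, 3↔4, ...), then move the first character to the end.
On "samplerg": the first step gives "aspmelgr", and the second then gives "spmelgra".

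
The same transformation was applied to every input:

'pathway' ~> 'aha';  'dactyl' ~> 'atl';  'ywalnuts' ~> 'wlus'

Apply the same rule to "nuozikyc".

Rule — keep every other character starting from the second (positions 2nd, 4th, 6th, ...).
So "nuozikyc" becomes "uzkc".

uzkc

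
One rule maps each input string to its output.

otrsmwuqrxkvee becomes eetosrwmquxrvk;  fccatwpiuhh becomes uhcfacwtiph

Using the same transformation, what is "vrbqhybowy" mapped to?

ywrvqbyhob

The rule is to swap each adjacent pair of characters (1↔2, 3↔4, ...), then move the last 2 characters to the front (rotate right by 2).
Starting from "vrbqhybowy": after the first operation, "rvqbyhobyw"; after the second, "ywrvqbyhob".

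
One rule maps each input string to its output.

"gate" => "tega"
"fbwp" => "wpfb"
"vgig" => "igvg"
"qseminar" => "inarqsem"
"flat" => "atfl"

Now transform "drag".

Looking at the pairs, the operation is to swap the front and back halves of the string.
So "drag" becomes "agdr".

agdr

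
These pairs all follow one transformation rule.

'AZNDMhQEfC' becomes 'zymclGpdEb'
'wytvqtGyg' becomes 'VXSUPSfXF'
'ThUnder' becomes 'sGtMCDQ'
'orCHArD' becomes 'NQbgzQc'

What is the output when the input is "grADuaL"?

The rule is to flip the case of every letter, then shift every letter 1 place backward in the alphabet (wrapping around).
Applying both steps to "grADuaL": "GRadUAl", then "FQzcTZk".

FQzcTZk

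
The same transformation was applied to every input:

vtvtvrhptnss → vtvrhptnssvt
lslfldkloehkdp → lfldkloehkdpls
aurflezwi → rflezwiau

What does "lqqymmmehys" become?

The pattern: move the first 2 characters to the end (rotate left by 2).
"lqqymmmehys" → "qymmmehyslq".

qymmmehyslq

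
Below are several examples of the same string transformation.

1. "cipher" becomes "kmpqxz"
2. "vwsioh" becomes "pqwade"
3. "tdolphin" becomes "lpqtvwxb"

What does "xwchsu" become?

The pattern: sort the characters into alphabetical order, then shift every letter 8 places forward in the alphabet (wrapping around).
Doing the same to "xwchsu": "kpacef".

kpacef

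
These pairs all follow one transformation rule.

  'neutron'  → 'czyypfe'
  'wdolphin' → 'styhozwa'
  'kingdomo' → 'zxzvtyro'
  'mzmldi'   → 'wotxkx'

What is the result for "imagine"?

What's happening: shift every letter 11 places forward in the alphabet (wrapping around), then move the last 3 characters to the front (rotate right by 3).
Applying both steps to "imagine": "txlrtyp", then "typtxlr".

typtxlr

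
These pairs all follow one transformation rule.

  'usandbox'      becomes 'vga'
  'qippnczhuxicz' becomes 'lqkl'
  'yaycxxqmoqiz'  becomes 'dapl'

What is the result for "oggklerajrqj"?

The pattern: keep one character in every 3, starting at position 2 (positions 2nd, 5th, 8th, ...), then shift every letter 3 places forward in the alphabet (wrapping around).
Starting from "oggklerajrqj": after the first operation, "glaq"; after the second, "jodt".
(Check on "yaycxxqmoqiz": → "axmi" → "dapl" ✓)

jodt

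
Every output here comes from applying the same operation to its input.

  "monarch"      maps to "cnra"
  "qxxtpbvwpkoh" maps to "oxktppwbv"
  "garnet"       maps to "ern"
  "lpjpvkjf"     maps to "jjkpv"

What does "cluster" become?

What's happening: take characters alternately from the front and the back (1st, last, 2nd, 2nd-last, ...), then delete the first 3 characters.
So "cluster" becomes "euts".
(Check on "lpjpvkjf": → "lfpjjkpv" → "jjkpv" ✓)

euts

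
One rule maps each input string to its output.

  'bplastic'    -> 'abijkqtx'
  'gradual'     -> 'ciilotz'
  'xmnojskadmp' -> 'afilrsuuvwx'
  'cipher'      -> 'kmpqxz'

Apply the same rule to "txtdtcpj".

bbbfklrx

The pattern: shift every letter 8 places forward in the alphabet (wrapping around), then sort the characters into alphabetical order.
Applying both steps to "txtdtcpj": "bfblbkxr", then "bbbfklrx".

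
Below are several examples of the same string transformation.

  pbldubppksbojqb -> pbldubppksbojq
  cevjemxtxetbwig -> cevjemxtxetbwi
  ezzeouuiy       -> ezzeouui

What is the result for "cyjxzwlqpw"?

The rule is to delete the last character.
On "cyjxzwlqpw" that produces "cyjxzwlqp".

cyjxzwlqp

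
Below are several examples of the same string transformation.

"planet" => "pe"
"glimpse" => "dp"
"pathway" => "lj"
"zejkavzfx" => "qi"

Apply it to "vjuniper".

The pattern: shift every letter 11 places forward in the alphabet (wrapping around), then keep only the last 2 characters.
Applying both steps to "vjuniper": "gufytapc", then "pc".

pc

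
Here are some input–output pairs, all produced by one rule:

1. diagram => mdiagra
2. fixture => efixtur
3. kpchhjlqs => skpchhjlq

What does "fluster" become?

rfluste

The rule is to move the last character to the front.
On "fluster" that produces "rfluste".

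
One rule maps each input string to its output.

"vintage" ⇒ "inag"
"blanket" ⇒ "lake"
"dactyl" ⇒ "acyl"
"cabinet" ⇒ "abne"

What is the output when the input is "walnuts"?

alut

Looking at the pairs, the operation is to double every character, then keep one character in every 3, starting at position 3 (positions 3rd, 6th, 9th, ...).
On "walnuts": the first step gives "wwaallnnuuttss", and the second then gives "alut".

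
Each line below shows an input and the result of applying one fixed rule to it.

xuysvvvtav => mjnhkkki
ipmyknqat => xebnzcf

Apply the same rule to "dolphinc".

In each case the input is transformed by: shift every letter 11 places backward in the alphabet (wrapping around), then delete the last 2 characters.
"dolphinc" → "sdaewxcr" → "sdaewx".

sdaewx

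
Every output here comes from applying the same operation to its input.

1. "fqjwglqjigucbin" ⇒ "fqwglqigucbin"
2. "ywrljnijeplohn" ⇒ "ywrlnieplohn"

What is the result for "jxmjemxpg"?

Looking at the pairs, the operation is to remove every "j".
"jxmjemxpg" → "xmemxpg".

xmemxpg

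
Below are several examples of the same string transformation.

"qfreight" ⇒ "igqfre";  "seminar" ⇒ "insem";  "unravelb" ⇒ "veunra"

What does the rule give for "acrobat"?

The rule is to delete the last 2 characters, then move the last 2 characters to the front (rotate right by 2).
For "acrobat", step one produces "acrob"; step two turns that into "obacr".

obacr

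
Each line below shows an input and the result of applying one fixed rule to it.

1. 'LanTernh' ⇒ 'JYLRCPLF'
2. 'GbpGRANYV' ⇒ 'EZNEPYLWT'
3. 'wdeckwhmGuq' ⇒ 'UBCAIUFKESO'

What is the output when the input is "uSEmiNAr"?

SQCKGLYP

Rule — shift every letter 2 places backward in the alphabet (wrapping around), then convert every letter to uppercase.
"uSEmiNAr" → "SQCKGLYP".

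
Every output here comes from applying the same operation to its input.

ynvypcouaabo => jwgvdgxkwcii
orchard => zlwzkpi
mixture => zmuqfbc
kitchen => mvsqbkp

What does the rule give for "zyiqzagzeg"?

In each case the input is transformed by: shift every letter 8 places forward in the alphabet (wrapping around), then move the last 2 characters to the front (rotate right by 2).
So "zyiqzagzeg" becomes "mohgqyhioh".

mohgqyhioh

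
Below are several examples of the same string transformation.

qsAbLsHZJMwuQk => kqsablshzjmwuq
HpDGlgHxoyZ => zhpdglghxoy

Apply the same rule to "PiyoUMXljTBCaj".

Each output is the input with this applied: move the last character to the front, then convert every letter to lowercase.
"PiyoUMXljTBCaj" → "jPiyoUMXljTBCa" → "jpiyoumxljtbca".

jpiyoumxljtbca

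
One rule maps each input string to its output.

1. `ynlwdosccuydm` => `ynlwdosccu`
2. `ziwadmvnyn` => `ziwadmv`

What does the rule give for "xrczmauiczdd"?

xrczmauic

In each case the input is transformed by: delete the last 3 characters.
So "xrczmauiczdd" becomes "xrczmauic".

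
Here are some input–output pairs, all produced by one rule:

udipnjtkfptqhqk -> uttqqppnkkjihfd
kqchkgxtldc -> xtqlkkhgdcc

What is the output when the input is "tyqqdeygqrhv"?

yyvtrqqqhged

Each output is the input with this applied: sort the characters into reverse alphabetical order.
Applying that to "tyqqdeygqrhv" gives "yyvtrqqqhged".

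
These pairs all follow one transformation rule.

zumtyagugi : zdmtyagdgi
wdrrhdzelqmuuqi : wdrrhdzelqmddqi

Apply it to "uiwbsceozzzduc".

diwbsceozzzddc

Each output is the input with this applied: replace every "u" with "d".
So "uiwbsceozzzduc" becomes "diwbsceozzzddc".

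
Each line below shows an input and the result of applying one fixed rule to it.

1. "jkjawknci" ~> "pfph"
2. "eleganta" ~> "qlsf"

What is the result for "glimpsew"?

The transformation: keep every other character starting from the second (positions 2nd, 4th, 6th, ...), then shift every letter 5 places forward in the alphabet (wrapping around).
"glimpsew" → "lmsw" → "qrxb".

qrxb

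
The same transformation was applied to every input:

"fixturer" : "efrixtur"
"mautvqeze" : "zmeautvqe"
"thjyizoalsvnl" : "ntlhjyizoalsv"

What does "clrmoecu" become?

The rule is to swap the first and last characters, then move the last 2 characters to the front (rotate right by 2).
Applying both steps to "clrmoecu": "ulrmoecc", then "cculrmoe".

cculrmoe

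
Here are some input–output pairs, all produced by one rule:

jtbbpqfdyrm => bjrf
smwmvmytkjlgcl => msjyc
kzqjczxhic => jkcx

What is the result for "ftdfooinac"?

The transformation: keep one character in every 3, starting at position 1 (positions 1st, 4th, 7th, ...), then swap each adjacent pair of characters (1↔2, 3↔4, ...).
Working it through for "ftdfooinac": intermediate "ffic", final "ffci".

ffci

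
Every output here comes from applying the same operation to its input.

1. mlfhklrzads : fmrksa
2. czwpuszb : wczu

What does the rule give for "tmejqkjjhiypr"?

Each output is the input with this applied: keep every other character starting from the first (positions 1st, 3rd, 5th, ...), then swap each adjacent pair of characters (1↔2, 3↔4, ...).
For "tmejqkjjhiypr", step one produces "teqjhyr"; step two turns that into "etjqyhr".

etjqyhr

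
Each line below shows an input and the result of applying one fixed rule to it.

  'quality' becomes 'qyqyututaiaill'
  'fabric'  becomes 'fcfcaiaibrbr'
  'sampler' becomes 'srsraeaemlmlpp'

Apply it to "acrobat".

atatcacarbrboo

What's happening: double every character, then take characters alternately from the front and the back (1st, last, 2nd, 2nd-last, ...).
For "acrobat", step one produces "aaccrroobbaatt"; step two turns that into "atatcacarbrboo".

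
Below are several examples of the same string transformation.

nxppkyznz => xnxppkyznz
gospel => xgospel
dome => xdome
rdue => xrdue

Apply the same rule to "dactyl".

Each output is the input with this applied: prepend "x".
"dactyl" → "xdactyl".

xdactyl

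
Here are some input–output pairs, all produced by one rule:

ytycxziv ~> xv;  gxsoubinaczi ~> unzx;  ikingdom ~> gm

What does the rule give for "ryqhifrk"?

ik

The transformation: move the first 2 characters to the end (rotate left by 2), then keep one character in every 3, starting at position 3 (positions 3rd, 6th, 9th, ...).
On "ryqhifrk": the first step gives "qhifrkry", and the second then gives "ik".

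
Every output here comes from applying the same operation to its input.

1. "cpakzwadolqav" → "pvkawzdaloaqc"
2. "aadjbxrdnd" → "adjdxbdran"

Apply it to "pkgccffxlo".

Each output is the input with this applied: swap the first and last characters, then swap each adjacent pair of characters (1↔2, 3↔4, ...).
Working it through for "pkgccffxlo": intermediate "okgccffxlp", final "kocgfcxfpl".

kocgfcxfpl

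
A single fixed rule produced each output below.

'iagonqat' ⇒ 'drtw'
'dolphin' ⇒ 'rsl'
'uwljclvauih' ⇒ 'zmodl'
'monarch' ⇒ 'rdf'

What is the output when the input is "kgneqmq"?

Each output is the input with this applied: shift every letter 3 places forward in the alphabet (wrapping around), then keep every other character starting from the second (positions 2nd, 4th, 6th, ...).
On "kgneqmq": the first step gives "njqhtpt", and the second then gives "jhp".

jhp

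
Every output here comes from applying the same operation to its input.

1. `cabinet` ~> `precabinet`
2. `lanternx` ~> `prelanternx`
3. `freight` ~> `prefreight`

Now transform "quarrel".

The transformation: prepend "pre".
For "quarrel" the result is "prequarrel".

prequarrel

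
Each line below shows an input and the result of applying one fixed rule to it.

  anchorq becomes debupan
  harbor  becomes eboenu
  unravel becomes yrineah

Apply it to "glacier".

ervpnyt

The transformation: shift every letter 13 places forward in the alphabet (wrapping around) — i.e. ROT13, then reverse the string.
Working it through for "glacier": intermediate "tynpvre", final "ervpnyt".
(Check on "unravel": → "haeniry" → "yrineah" ✓)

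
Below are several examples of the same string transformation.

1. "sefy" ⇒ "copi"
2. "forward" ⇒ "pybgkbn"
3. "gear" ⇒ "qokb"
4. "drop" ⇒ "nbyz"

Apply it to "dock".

nymu

The transformation: shift every letter 10 places forward in the alphabet (wrapping around).
Doing the same to "dock": "nymu".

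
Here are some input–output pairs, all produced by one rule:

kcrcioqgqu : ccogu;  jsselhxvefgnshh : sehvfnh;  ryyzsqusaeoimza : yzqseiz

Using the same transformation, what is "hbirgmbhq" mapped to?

The transformation: keep every other character starting from the second (positions 2nd, 4th, 6th, ...).
"hbirgmbhq" → "brmh".

brmh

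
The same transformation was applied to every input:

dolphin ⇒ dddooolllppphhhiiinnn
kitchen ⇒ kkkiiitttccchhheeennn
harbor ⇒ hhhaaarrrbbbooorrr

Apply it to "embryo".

Rule — repeat every character 3 times.
"embryo" → "eeemmmbbbrrryyyooo".

eeemmmbbbrrryyyooo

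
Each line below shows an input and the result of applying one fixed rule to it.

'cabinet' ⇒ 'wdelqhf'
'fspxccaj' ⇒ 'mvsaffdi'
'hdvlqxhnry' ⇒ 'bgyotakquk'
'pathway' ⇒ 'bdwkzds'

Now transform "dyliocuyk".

nbolrfxbg

The rule is to swap the first and last characters, then shift every letter 3 places forward in the alphabet (wrapping around).
On "dyliocuyk": the first step gives "kyliocuyd", and the second then gives "nbolrfxbg".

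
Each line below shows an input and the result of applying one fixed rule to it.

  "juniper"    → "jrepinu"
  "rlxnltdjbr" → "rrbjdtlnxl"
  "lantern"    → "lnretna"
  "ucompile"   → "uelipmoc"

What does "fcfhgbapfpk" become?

fkpfpabghfc

What's happening: move the first character to the end, then reverse the string.
Working it through for "fcfhgbapfpk": intermediate "cfhgbapfpkf", final "fkpfpabghfc".
(Check on "ucompile": → "compileu" → "uelipmoc" ✓)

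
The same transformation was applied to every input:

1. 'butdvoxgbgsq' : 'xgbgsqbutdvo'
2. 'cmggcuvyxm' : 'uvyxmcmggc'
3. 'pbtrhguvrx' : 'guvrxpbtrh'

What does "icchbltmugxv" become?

tmugxvicchbl

What's happening: swap the front and back halves of the string.
So "icchbltmugxv" becomes "tmugxvicchbl".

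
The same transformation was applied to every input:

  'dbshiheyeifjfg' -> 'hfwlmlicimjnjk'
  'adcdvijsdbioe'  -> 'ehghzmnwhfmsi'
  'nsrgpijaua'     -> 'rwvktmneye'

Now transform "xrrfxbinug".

Rule — shift every letter 4 places forward in the alphabet (wrapping around).
So "xrrfxbinug" becomes "bvvjbfmryk".

bvvjbfmryk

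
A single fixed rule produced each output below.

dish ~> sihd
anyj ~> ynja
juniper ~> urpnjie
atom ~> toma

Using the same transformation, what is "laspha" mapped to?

The rule is to sort the characters into reverse alphabetical order.
Doing the same to "laspha": "splhaa".

splhaa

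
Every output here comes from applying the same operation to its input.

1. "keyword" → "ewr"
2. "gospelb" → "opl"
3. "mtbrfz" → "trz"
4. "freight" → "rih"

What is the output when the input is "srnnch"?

Rule — keep every other character starting from the second (positions 2nd, 4th, 6th, ...).
For "srnnch" the result is "rnh".

rnh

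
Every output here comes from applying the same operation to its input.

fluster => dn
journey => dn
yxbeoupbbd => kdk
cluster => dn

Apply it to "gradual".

The pattern: keep one character in every 3, starting at position 3 (positions 3rd, 6th, 9th, ...), then shift every letter 9 places forward in the alphabet (wrapping around).
For "gradual", step one produces "aa"; step two turns that into "jj".

jj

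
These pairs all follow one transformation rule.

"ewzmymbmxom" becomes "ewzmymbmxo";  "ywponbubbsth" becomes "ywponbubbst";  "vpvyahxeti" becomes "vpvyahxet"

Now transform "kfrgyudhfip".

kfrgyudhfi

What's happening: delete the last character.
Doing the same to "kfrgyudhfip": "kfrgyudhfi".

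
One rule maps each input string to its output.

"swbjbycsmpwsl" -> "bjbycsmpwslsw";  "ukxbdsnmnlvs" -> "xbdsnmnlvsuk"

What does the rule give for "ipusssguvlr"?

Each output is the input with this applied: move the first 2 characters to the end (rotate left by 2).
"ipusssguvlr" → "usssguvlrip".

usssguvlrip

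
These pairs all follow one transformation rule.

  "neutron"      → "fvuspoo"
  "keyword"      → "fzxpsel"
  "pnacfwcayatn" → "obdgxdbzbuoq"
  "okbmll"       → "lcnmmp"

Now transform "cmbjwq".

nckxrd

The pattern: move the first character to the end, then shift every letter 1 place forward in the alphabet (wrapping around).
On "cmbjwq" that produces "nckxrd".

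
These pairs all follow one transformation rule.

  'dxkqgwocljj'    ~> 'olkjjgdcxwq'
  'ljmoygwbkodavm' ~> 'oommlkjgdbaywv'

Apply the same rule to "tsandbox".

ondbaxts

Rule — sort the characters into reverse alphabetical order, then move the first 3 characters to the end (rotate left by 3).
Starting from "tsandbox": after the first operation, "xtsondba"; after the second, "ondbaxts".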